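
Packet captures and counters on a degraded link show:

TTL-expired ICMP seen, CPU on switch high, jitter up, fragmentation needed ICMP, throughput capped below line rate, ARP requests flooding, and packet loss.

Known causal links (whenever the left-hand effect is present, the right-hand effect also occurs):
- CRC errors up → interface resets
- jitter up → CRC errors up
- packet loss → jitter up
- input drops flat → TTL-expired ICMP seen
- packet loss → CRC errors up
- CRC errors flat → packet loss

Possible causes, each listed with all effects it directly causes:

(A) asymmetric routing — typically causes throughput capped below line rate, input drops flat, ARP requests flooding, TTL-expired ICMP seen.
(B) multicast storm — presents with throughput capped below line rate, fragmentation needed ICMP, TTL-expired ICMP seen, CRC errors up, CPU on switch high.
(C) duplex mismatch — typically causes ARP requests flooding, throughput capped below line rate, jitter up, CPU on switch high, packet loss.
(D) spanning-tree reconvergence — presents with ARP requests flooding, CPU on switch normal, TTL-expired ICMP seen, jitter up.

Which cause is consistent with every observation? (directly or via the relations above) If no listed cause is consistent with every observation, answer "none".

Per-candidate check:
(A) asymmetric routing — does not account for CPU on switch high, jitter up, fragmentation needed ICMP, packet loss
(B) multicast storm — TTL-expired ICMP seen +; CPU on switch high +; jitter up -; fragmentation needed ICMP +; throughput capped below line rate +; ARP requests flooding -; packet loss -
(C) duplex mismatch — does not account for TTL-expired ICMP seen, fragmentation needed ICMP
(D) spanning-tree reconvergence — TTL-expired ICMP seen +; CPU on switch high -; jitter up +; fragmentation needed ICMP -; throughput capped below line rate -; ARP requests flooding +; packet loss -
Every candidate fails on at least one observation.

none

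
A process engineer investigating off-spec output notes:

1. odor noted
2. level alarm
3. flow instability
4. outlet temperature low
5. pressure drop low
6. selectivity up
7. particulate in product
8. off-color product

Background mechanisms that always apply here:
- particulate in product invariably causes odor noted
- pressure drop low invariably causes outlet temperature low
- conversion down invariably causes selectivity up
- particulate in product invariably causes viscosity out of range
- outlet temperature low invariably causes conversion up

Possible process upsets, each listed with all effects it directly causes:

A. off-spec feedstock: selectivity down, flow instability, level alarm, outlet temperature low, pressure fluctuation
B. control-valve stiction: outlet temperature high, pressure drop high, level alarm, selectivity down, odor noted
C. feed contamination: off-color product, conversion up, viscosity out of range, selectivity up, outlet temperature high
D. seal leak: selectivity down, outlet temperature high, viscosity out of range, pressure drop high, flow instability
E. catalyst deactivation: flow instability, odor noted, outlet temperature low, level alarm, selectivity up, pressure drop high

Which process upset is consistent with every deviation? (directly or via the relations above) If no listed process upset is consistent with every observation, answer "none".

Checking each candidate against the observations:
(A) off-spec feedstock — odor noted ✗; level alarm ✓; flow instability ✓; outlet temperature low ✓; pressure drop low ✗; selectivity up ✗; particulate in product ✗; off-color product ✗
(B) control-valve stiction — fails on flow instability, outlet temperature low, pressure drop low, selectivity up, particulate in product, off-color product (predicts outlet temperature high, not outlet temperature low; predicts pressure drop high, not pressure drop low; predicts selectivity down, not selectivity up)
(C) feed contamination — odor noted ✗; level alarm ✗; flow instability ✗; outlet temperature low ✗; pressure drop low ✗; selectivity up ✓; particulate in product ✗; off-color product ✓
(D) seal leak — odor noted ✗; level alarm ✗; flow instability ✓; outlet temperature low ✗; pressure drop low ✗; selectivity up ✗; particulate in product ✗; off-color product ✗
(E) catalyst deactivation — fails on pressure drop low, particulate in product, off-color product (predicts pressure drop high, not pressure drop low)
Every candidate fails on at least one observation.

none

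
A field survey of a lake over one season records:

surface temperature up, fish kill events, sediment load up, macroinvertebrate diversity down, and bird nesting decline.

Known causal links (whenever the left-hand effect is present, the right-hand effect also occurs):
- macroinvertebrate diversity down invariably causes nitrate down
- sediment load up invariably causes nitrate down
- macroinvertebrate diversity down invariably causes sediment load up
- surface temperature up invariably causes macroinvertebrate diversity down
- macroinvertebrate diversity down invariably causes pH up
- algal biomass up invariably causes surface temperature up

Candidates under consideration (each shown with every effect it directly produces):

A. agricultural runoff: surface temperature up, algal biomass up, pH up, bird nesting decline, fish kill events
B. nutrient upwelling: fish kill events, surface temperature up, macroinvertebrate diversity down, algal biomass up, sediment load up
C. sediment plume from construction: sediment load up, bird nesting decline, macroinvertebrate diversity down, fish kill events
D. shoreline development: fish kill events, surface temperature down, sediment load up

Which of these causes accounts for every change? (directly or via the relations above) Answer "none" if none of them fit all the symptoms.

Testing each hypothesis:
(A) agricultural runoff — surface temperature up yes; fish kill events yes; sediment load up yes (by surface temperature up → macroinvertebrate diversity down → sediment load up); macroinvertebrate diversity down yes (by surface temperature up → macroinvertebrate diversity down); bird nesting decline yes
(B) nutrient upwelling — surface temperature up yes; fish kill events yes; sediment load up yes; macroinvertebrate diversity down yes; bird nesting decline NO
(C) sediment plume from construction — surface temperature up NO; fish kill events yes; sediment load up yes; macroinvertebrate diversity down yes; bird nesting decline yes
(D) shoreline development — surface temperature up NO; fish kill events yes; sediment load up yes; macroinvertebrate diversity down NO; bird nesting decline NO
(A) is the only candidate with no mismatches.

A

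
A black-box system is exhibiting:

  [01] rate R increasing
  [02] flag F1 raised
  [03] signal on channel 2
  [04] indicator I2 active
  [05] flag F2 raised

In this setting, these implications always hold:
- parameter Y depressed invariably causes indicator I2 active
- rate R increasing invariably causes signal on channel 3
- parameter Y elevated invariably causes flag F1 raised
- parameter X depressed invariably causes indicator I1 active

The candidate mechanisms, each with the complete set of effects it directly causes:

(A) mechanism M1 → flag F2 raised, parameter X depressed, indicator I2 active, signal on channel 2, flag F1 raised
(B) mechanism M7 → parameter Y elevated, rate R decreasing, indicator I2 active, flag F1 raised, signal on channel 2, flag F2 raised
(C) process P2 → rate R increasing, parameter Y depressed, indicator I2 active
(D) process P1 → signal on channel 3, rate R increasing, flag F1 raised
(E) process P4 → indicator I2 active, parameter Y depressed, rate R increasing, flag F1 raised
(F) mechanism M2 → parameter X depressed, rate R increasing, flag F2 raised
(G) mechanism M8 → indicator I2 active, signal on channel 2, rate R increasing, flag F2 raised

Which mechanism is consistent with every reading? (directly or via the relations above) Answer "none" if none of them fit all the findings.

none

Per-candidate check:
(A) mechanism M1 — does not account for rate R increasing
(B) mechanism M7 — fails on rate R increasing (predicts rate R decreasing, not rate R increasing)
(C) process P2 — rate R increasing +; flag F1 raised -; signal on channel 2 -; indicator I2 active +; flag F2 raised -
(D) process P1 — rate R increasing +; flag F1 raised +; signal on channel 2 -; indicator I2 active -; flag F2 raised -
(E) process P4 — does not account for signal on channel 2, flag F2 raised
(F) mechanism M2 — rate R increasing +; flag F1 raised -; signal on channel 2 -; indicator I2 active -; flag F2 raised +
(G) mechanism M8 — rate R increasing +; flag F1 raised -; signal on channel 2 +; indicator I2 active +; flag F2 raised +
None of the listed candidates fits everything.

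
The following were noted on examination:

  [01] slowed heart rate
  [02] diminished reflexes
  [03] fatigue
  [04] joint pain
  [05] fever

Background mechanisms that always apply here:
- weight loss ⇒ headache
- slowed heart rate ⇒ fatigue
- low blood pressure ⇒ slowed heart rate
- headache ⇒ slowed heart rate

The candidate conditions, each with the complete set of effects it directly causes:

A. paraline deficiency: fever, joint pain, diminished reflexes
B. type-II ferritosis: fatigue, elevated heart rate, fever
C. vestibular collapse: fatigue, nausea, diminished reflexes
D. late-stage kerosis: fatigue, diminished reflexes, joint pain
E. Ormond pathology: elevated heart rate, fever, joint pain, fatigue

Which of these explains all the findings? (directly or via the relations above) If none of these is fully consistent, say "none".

none

Testing each hypothesis:
(A) paraline deficiency — slowed heart rate NO; diminished reflexes yes; fatigue NO; joint pain yes; fever yes
(B) type-II ferritosis — slowed heart rate NO; diminished reflexes NO; fatigue yes; joint pain NO; fever yes
(C) vestibular collapse — does not account for slowed heart rate, joint pain, fever
(D) late-stage kerosis — slowed heart rate NO; diminished reflexes yes; fatigue yes; joint pain yes; fever NO
(E) Ormond pathology — slowed heart rate NO; diminished reflexes NO; fatigue yes; joint pain yes; fever yes
None of the listed candidates fits everything.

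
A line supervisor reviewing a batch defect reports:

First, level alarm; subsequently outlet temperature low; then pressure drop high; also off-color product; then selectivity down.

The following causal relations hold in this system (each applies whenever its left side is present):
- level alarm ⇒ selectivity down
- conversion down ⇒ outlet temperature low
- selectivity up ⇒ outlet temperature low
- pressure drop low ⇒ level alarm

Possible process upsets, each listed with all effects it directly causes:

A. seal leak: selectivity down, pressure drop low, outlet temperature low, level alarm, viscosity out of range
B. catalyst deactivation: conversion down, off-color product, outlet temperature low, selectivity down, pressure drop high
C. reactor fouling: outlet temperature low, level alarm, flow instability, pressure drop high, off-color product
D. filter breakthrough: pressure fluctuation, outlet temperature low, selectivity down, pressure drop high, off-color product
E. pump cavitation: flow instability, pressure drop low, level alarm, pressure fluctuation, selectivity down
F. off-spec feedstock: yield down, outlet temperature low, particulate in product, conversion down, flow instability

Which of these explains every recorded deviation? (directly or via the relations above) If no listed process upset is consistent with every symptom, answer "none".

C

Testing each hypothesis:
(A) seal leak — level alarm +; outlet temperature low +; pressure drop high -; off-color product -; selectivity down +
(B) catalyst deactivation — level alarm -; outlet temperature low +; pressure drop high +; off-color product +; selectivity down +
(C) reactor fouling — level alarm +; outlet temperature low +; pressure drop high +; off-color product +; selectivity down + (via level alarm → selectivity down)
(D) filter breakthrough — level alarm -; outlet temperature low +; pressure drop high +; off-color product +; selectivity down +
(E) pump cavitation — level alarm +; outlet temperature low -; pressure drop high -; off-color product -; selectivity down +
(F) off-spec feedstock — level alarm -; outlet temperature low +; pressure drop high -; off-color product -; selectivity down -
Only (C) is consistent with every observation.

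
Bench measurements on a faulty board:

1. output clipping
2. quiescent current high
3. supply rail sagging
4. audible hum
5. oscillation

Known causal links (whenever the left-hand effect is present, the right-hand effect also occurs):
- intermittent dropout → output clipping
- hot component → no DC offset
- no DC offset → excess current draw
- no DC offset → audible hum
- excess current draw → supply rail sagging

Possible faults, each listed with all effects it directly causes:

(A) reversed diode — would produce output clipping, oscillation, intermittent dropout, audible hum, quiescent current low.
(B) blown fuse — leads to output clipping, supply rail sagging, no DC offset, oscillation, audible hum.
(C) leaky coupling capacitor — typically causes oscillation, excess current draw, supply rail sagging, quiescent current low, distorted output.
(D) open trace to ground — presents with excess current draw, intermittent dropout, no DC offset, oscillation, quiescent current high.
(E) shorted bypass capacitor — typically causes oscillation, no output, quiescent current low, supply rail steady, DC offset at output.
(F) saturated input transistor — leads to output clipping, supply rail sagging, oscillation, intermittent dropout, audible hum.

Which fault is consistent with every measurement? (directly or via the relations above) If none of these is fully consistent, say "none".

D

Per-candidate check:
(A) reversed diode — fails on quiescent current high, supply rail sagging (predicts quiescent current low, not quiescent current high)
(B) blown fuse — output clipping ✓; quiescent current high ✗; supply rail sagging ✓; audible hum ✓; oscillation ✓
(C) leaky coupling capacitor — fails on output clipping, quiescent current high, audible hum (predicts quiescent current low, not quiescent current high)
(D) open trace to ground — output clipping ✓ (by intermittent dropout → output clipping); quiescent current high ✓; supply rail sagging ✓ (by excess current draw → supply rail sagging); audible hum ✓ (by no DC offset → audible hum); oscillation ✓
(E) shorted bypass capacitor — output clipping ✗; quiescent current high ✗; supply rail sagging ✗; audible hum ✗; oscillation ✓
(F) saturated input transistor — does not account for quiescent current high
(D) is the only candidate with no mismatches.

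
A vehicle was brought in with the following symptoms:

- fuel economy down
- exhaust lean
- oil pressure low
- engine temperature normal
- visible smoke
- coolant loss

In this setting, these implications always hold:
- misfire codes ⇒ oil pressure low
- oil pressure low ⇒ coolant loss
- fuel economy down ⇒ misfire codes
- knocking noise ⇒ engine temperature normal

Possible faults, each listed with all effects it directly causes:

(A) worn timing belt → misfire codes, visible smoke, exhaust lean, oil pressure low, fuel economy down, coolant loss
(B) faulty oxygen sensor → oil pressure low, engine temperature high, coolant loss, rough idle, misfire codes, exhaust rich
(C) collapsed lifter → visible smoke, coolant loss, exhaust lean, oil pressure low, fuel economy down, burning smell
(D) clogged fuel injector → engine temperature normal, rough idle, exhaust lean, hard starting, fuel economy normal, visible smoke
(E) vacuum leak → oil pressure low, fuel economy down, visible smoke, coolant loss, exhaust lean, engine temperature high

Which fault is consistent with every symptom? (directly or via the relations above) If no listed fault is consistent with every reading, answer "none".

Per-candidate check:
(A) worn timing belt — fuel economy down ✓; exhaust lean ✓; oil pressure low ✓; engine temperature normal ✗; visible smoke ✓; coolant loss ✓
(B) faulty oxygen sensor — fails on fuel economy down, exhaust lean, engine temperature normal, visible smoke (predicts exhaust rich, not exhaust lean; predicts engine temperature high, not engine temperature normal)
(C) collapsed lifter — fuel economy down ✓; exhaust lean ✓; oil pressure low ✓; engine temperature normal ✗; visible smoke ✓; coolant loss ✓
(D) clogged fuel injector — fuel economy down ✗; exhaust lean ✓; oil pressure low ✗; engine temperature normal ✓; visible smoke ✓; coolant loss ✗
(E) vacuum leak — fails on engine temperature normal (predicts engine temperature high, not engine temperature normal)
None of the listed candidates fits everything.

none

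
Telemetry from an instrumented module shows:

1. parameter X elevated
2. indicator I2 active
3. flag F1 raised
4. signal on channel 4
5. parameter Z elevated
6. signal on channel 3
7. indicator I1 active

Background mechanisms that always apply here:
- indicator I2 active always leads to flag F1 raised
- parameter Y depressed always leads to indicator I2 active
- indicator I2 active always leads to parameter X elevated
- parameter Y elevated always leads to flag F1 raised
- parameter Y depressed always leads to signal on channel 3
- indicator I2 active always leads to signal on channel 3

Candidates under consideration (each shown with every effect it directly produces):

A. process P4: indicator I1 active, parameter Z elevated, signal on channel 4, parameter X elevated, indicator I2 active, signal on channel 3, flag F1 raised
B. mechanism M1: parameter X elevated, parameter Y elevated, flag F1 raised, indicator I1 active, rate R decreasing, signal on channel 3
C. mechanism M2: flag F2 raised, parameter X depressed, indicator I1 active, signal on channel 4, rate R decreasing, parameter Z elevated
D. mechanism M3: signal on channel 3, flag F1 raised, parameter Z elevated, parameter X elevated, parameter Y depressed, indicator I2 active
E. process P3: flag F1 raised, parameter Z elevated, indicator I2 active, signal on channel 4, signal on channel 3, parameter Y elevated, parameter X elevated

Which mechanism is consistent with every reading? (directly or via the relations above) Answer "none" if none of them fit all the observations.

Per-candidate check:
(A) process P4 — parameter X elevated yes; indicator I2 active yes; flag F1 raised yes; signal on channel 4 yes; parameter Z elevated yes; signal on channel 3 yes; indicator I1 active yes
(B) mechanism M1 — parameter X elevated yes; indicator I2 active NO; flag F1 raised yes; signal on channel 4 NO; parameter Z elevated NO; signal on channel 3 yes; indicator I1 active yes
(C) mechanism M2 — fails on parameter X elevated, indicator I2 active, flag F1 raised, signal on channel 3 (predicts parameter X depressed, not parameter X elevated)
(D) mechanism M3 — parameter X elevated yes; indicator I2 active yes; flag F1 raised yes; signal on channel 4 NO; parameter Z elevated yes; signal on channel 3 yes; indicator I1 active NO
(E) process P3 — does not account for indicator I1 active
(A) is the only candidate with no mismatches.

A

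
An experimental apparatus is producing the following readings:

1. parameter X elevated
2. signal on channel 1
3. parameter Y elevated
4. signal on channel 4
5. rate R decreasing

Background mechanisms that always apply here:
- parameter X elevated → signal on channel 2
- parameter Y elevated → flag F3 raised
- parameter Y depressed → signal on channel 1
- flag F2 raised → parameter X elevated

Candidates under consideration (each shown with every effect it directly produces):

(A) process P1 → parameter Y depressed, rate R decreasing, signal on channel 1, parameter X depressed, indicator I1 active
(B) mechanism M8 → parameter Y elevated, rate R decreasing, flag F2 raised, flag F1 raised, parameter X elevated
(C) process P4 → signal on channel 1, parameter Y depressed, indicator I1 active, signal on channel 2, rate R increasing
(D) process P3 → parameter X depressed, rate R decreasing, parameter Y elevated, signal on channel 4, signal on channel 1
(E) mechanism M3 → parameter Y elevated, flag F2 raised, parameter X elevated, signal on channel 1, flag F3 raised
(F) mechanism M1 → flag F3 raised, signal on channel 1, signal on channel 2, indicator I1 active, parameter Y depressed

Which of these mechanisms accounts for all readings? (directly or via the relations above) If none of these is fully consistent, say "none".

Checking each candidate against the observations:
(A) process P1 — fails on parameter X elevated, parameter Y elevated, signal on channel 4 (predicts parameter X depressed, not parameter X elevated; predicts parameter Y depressed, not parameter Y elevated)
(B) mechanism M8 — does not account for signal on channel 1, signal on channel 4
(C) process P4 — parameter X elevated ✗; signal on channel 1 ✓; parameter Y elevated ✗; signal on channel 4 ✗; rate R decreasing ✗
(D) process P3 — parameter X elevated ✗; signal on channel 1 ✓; parameter Y elevated ✓; signal on channel 4 ✓; rate R decreasing ✓
(E) mechanism M3 — parameter X elevated ✓; signal on channel 1 ✓; parameter Y elevated ✓; signal on channel 4 ✗; rate R decreasing ✗
(F) mechanism M1 — parameter X elevated ✗; signal on channel 1 ✓; parameter Y elevated ✗; signal on channel 4 ✗; rate R decreasing ✗
Every candidate fails on at least one observation.

none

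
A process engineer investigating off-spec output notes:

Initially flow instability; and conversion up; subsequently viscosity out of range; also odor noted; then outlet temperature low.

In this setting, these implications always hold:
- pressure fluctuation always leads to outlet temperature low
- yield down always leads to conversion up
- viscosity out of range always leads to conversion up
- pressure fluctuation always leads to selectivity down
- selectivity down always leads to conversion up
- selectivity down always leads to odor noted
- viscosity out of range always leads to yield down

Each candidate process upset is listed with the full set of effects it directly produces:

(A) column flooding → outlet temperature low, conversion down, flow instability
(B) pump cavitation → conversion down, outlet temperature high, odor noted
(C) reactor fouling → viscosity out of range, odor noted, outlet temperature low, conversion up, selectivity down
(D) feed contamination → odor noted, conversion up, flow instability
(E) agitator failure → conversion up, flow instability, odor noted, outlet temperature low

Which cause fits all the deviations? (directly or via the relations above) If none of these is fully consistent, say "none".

Testing each hypothesis:
(A) column flooding — fails on conversion up, viscosity out of range, odor noted (predicts conversion down, not conversion up)
(B) pump cavitation — flow instability NO; conversion up NO; viscosity out of range NO; odor noted yes; outlet temperature low NO
(C) reactor fouling — does not account for flow instability
(D) feed contamination — flow instability yes; conversion up yes; viscosity out of range NO; odor noted yes; outlet temperature low NO
(E) agitator failure — flow instability yes; conversion up yes; viscosity out of range NO; odor noted yes; outlet temperature low yes
None of the listed candidates fits everything.

none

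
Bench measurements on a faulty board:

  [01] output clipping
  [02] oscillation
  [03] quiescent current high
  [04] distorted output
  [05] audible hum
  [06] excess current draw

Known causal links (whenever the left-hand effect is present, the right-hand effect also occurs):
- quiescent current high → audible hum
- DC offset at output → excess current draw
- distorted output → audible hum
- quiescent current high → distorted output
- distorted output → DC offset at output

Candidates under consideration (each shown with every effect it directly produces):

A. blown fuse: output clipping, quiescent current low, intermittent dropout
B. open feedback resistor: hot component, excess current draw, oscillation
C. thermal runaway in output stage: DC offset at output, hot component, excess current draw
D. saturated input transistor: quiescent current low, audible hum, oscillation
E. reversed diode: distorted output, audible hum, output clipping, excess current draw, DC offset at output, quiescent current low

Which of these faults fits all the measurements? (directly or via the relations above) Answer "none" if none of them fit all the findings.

none

For each candidate, compare predicted effects to what was observed:
(A) blown fuse — output clipping +; oscillation -; quiescent current high -; distorted output -; audible hum -; excess current draw -
(B) open feedback resistor — does not account for output clipping, quiescent current high, distorted output, audible hum
(C) thermal runaway in output stage — does not account for output clipping, oscillation, quiescent current high, distorted output, audible hum
(D) saturated input transistor — output clipping -; oscillation +; quiescent current high -; distorted output -; audible hum +; excess current draw -
(E) reversed diode — output clipping +; oscillation -; quiescent current high -; distorted output +; audible hum +; excess current draw +
No candidate is consistent with all observations.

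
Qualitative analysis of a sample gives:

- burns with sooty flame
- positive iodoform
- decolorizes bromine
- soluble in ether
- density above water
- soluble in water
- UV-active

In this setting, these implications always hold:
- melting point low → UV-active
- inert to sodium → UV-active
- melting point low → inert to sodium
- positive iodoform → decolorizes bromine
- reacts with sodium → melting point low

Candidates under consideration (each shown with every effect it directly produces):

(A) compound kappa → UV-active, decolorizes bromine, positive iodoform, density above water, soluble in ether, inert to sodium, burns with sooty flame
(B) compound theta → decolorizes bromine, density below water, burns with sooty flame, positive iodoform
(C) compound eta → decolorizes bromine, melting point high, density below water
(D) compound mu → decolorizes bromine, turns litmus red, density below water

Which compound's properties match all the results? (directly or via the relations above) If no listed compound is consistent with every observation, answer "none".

none

Testing each hypothesis:
(A) compound kappa — burns with sooty flame ✓; positive iodoform ✓; decolorizes bromine ✓; soluble in ether ✓; density above water ✓; soluble in water ✗; UV-active ✓
(B) compound theta — fails on soluble in ether, density above water, soluble in water, UV-active (predicts density below water, not density above water)
(C) compound eta — burns with sooty flame ✗; positive iodoform ✗; decolorizes bromine ✓; soluble in ether ✗; density above water ✗; soluble in water ✗; UV-active ✗
(D) compound mu — fails on burns with sooty flame, positive iodoform, soluble in ether, density above water, soluble in water, UV-active (predicts density below water, not density above water)
Every candidate fails on at least one observation.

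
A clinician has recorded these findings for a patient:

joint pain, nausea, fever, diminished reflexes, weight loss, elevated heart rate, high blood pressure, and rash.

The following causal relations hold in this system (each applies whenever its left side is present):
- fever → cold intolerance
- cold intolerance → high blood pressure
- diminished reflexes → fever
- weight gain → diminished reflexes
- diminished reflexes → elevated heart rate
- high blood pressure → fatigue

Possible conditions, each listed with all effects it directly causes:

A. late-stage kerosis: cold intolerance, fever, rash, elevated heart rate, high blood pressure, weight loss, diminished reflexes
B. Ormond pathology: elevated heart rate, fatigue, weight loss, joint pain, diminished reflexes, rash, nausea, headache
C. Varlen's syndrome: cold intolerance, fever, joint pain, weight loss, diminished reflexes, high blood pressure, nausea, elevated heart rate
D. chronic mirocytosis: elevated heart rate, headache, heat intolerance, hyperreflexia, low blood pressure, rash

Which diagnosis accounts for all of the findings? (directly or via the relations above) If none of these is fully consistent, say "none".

B

Checking each candidate against the observations:
(A) late-stage kerosis — does not account for joint pain, nausea
(B) Ormond pathology — joint pain match; nausea match; fever match (through diminished reflexes → fever); diminished reflexes match; weight loss match; elevated heart rate match; high blood pressure match (through diminished reflexes → fever → cold intolerance → high blood pressure); rash match
(C) Varlen's syndrome — does not account for rash
(D) chronic mirocytosis — fails on joint pain, nausea, fever, diminished reflexes, weight loss, high blood pressure (predicts hyperreflexia, not diminished reflexes; predicts low blood pressure, not high blood pressure)
(B) alone accounts for all the evidence.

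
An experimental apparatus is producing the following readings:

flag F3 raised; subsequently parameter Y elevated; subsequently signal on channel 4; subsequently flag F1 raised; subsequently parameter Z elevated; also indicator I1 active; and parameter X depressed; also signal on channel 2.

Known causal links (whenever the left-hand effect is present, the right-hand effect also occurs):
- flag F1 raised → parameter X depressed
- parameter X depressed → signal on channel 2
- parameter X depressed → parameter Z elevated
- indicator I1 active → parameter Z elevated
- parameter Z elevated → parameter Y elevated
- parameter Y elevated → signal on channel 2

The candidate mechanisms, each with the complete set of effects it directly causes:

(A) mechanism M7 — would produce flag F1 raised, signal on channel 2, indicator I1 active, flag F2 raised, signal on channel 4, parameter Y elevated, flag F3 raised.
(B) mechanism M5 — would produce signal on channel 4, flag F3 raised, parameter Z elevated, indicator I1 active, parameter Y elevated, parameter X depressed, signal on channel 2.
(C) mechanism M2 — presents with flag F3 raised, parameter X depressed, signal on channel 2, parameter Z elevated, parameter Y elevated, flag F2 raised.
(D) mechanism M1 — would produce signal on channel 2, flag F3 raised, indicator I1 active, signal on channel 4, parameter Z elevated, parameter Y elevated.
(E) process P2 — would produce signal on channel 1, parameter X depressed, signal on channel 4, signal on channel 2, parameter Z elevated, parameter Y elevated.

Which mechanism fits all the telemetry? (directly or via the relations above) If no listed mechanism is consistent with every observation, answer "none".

A

Per-candidate check:
(A) mechanism M7 — flag F3 raised match; parameter Y elevated match; signal on channel 4 match; flag F1 raised match; parameter Z elevated match (through indicator I1 active → parameter Z elevated); indicator I1 active match; parameter X depressed match (through flag F1 raised → parameter X depressed); signal on channel 2 match
(B) mechanism M5 — flag F3 raised match; parameter Y elevated match; signal on channel 4 match; flag F1 raised miss; parameter Z elevated match; indicator I1 active match; parameter X depressed match; signal on channel 2 match
(C) mechanism M2 — flag F3 raised match; parameter Y elevated match; signal on channel 4 miss; flag F1 raised miss; parameter Z elevated match; indicator I1 active miss; parameter X depressed match; signal on channel 2 match
(D) mechanism M1 — flag F3 raised match; parameter Y elevated match; signal on channel 4 match; flag F1 raised miss; parameter Z elevated match; indicator I1 active match; parameter X depressed miss; signal on channel 2 match
(E) process P2 — does not account for flag F3 raised, flag F1 raised, indicator I1 active
(A) alone accounts for all the evidence.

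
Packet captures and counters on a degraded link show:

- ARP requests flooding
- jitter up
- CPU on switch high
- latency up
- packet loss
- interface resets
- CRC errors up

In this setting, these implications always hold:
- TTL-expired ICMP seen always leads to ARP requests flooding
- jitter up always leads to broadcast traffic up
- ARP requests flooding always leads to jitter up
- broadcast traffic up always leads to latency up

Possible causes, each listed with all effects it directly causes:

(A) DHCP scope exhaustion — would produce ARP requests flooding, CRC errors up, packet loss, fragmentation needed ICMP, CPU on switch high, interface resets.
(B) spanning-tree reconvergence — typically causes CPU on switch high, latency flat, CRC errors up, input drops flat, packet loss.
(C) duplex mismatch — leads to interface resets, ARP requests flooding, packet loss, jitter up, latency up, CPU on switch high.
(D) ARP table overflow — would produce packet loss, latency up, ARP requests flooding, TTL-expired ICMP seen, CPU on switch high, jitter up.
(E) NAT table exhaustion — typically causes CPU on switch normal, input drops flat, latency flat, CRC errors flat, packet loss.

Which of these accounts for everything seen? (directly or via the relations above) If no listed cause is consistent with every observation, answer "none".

A

Checking each candidate against the observations:
(A) DHCP scope exhaustion — accounts for every observation (jitter up via ARP requests flooding → jitter up)
(B) spanning-tree reconvergence — ARP requests flooding NO; jitter up NO; CPU on switch high yes; latency up NO; packet loss yes; interface resets NO; CRC errors up yes
(C) duplex mismatch — does not account for CRC errors up
(D) ARP table overflow — does not account for interface resets, CRC errors up
(E) NAT table exhaustion — ARP requests flooding NO; jitter up NO; CPU on switch high NO; latency up NO; packet loss yes; interface resets NO; CRC errors up NO
Only (A) is consistent with every observation.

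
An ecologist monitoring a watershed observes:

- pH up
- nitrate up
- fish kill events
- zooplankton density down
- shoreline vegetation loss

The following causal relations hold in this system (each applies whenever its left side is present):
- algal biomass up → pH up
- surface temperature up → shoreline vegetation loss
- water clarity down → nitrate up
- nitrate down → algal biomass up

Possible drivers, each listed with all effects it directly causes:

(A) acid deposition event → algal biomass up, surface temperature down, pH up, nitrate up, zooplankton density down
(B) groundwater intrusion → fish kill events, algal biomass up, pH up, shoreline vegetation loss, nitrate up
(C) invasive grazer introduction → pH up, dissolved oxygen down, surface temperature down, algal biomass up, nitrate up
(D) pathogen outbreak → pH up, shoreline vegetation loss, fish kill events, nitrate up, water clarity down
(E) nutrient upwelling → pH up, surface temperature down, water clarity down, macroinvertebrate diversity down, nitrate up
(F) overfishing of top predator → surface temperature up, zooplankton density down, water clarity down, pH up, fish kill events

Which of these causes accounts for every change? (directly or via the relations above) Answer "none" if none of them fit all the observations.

F

Testing each hypothesis:
(A) acid deposition event — does not account for fish kill events, shoreline vegetation loss
(B) groundwater intrusion — does not account for zooplankton density down
(C) invasive grazer introduction — pH up ✓; nitrate up ✓; fish kill events ✗; zooplankton density down ✗; shoreline vegetation loss ✗
(D) pathogen outbreak — pH up ✓; nitrate up ✓; fish kill events ✓; zooplankton density down ✗; shoreline vegetation loss ✓
(E) nutrient upwelling — pH up ✓; nitrate up ✓; fish kill events ✗; zooplankton density down ✗; shoreline vegetation loss ✗
(F) overfishing of top predator — pH up ✓; nitrate up ✓ (through water clarity down → nitrate up); fish kill events ✓; zooplankton density down ✓; shoreline vegetation loss ✓ (through surface temperature up → shoreline vegetation loss)
Only (F) is consistent with every observation.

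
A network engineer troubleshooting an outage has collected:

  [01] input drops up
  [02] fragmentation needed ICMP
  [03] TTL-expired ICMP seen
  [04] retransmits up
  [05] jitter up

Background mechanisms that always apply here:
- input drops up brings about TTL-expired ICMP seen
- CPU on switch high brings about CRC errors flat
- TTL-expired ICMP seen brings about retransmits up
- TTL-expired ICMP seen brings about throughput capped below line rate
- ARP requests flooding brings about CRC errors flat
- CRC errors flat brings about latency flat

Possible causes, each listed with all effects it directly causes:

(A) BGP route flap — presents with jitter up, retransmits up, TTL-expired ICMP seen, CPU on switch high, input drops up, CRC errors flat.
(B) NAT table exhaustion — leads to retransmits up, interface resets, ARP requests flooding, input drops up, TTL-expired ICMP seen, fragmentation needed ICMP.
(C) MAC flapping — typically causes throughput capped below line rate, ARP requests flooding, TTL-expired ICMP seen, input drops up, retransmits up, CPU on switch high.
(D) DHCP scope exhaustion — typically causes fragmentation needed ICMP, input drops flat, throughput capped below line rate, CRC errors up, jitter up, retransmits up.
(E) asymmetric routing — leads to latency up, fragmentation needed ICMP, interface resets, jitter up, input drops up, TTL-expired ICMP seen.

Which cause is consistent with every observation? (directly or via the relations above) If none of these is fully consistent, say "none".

Testing each hypothesis:
(A) BGP route flap — input drops up match; fragmentation needed ICMP miss; TTL-expired ICMP seen match; retransmits up match; jitter up match
(B) NAT table exhaustion — does not account for jitter up
(C) MAC flapping — does not account for fragmentation needed ICMP, jitter up
(D) DHCP scope exhaustion — fails on input drops up, TTL-expired ICMP seen (predicts input drops flat, not input drops up)
(E) asymmetric routing — accounts for every observation (retransmits up via TTL-expired ICMP seen → retransmits up)
(E) alone accounts for all the evidence.

E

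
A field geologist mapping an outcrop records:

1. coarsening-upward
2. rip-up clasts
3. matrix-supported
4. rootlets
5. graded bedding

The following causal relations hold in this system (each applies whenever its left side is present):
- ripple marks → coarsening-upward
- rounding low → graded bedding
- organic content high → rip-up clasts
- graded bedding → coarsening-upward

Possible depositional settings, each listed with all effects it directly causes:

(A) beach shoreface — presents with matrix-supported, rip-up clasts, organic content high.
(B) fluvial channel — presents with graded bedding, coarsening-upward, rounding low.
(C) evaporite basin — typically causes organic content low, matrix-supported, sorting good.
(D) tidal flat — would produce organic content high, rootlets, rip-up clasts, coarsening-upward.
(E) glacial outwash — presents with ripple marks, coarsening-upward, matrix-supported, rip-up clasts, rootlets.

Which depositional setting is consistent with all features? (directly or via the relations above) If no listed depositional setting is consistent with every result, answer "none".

Checking each candidate against the observations:
(A) beach shoreface — coarsening-upward -; rip-up clasts +; matrix-supported +; rootlets -; graded bedding -
(B) fluvial channel — coarsening-upward +; rip-up clasts -; matrix-supported -; rootlets -; graded bedding +
(C) evaporite basin — coarsening-upward -; rip-up clasts -; matrix-supported +; rootlets -; graded bedding -
(D) tidal flat — does not account for matrix-supported, graded bedding
(E) glacial outwash — coarsening-upward +; rip-up clasts +; matrix-supported +; rootlets +; graded bedding -
None of the listed candidates fits everything.

none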